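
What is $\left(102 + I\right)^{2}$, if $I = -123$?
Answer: $441$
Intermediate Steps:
$\left(102 + I\right)^{2} = \left(102 - 123\right)^{2} = \left(-21\right)^{2} = 441$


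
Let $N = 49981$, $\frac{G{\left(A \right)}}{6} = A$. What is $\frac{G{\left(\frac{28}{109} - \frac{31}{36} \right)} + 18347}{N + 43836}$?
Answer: $\frac{11996567}{61356318} \approx 0.19552$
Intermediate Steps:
$G{\left(A \right)} = 6 A$
$\frac{G{\left(\frac{28}{109} - \frac{31}{36} \right)} + 18347}{N + 43836} = \frac{6 \left(\frac{28}{109} - \frac{31}{36}\right) + 18347}{49981 + 43836} = \frac{6 \left(28 \cdot \frac{1}{109} - \frac{31}{36}\right) + 18347}{93817} = \left(6 \left(\frac{28}{109} - \frac{31}{36}\right) + 18347\right) \frac{1}{93817} = \left(6 \left(- \frac{2371}{3924}\right) + 18347\right) \frac{1}{93817} = \left(- \frac{2371}{654} + 18347\right) \frac{1}{93817} = \frac{11996567}{654} \cdot \frac{1}{93817} = \frac{11996567}{61356318}$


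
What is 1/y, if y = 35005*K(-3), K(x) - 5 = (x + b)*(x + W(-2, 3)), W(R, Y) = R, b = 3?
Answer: 1/175025 ≈ 5.7135e-6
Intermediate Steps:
K(x) = 5 + (-2 + x)*(3 + x) (K(x) = 5 + (x + 3)*(x - 2) = 5 + (3 + x)*(-2 + x) = 5 + (-2 + x)*(3 + x))
y = 175025 (y = 35005*(-1 - 3 + (-3)²) = 35005*(-1 - 3 + 9) = 35005*5 = 175025)
1/y = 1/175025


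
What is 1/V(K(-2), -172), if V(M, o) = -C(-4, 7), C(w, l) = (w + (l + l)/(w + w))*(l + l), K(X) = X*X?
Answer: 2/161 ≈ 0.012422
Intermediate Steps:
K(X) = X²
C(w, l) = 2*l*(w + l/w) (C(w, l) = (w + (2*l)/((2*w)))*(2*l) = (w + (2*l)*(1/(2*w)))*(2*l) = (w + l/w)*(2*l) = 2*l*(w + l/w))
V(M, o) = 161/2 (V(M, o) = -2*7*(7 + (-4)²)/(-4) = -2*7*(-1)*(7 + 16)/4 = -2*7*(-1)*23/4 = -1*(-161/2) = 161/2)
1/V(K(-2), -172) = 1/(161/2) = 2/161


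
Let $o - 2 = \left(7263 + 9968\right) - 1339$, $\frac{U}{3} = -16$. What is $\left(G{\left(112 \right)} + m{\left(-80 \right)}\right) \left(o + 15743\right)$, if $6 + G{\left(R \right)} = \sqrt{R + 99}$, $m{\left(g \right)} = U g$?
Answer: $121296258 + 31637 \sqrt{211} \approx 1.2176 \cdot 10^{8}$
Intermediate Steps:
$U = -48$ ($U = 3 \left(-16\right) = -48$)
$m{\left(g \right)} = - 48 g$
$G{\left(R \right)} = -6 + \sqrt{99 + R}$ ($G{\left(R \right)} = -6 + \sqrt{R + 99} = -6 + \sqrt{99 + R}$)
$o = 15894$ ($o = 2 + \left(\left(7263 + 9968\right) - 1339\right) = 2 + \left(17231 - 1339\right) = 2 + 15892 = 15894$)
$\left(G{\left(112 \right)} + m{\left(-80 \right)}\right) \left(o + 15743\right) = \left(\left(-6 + \sqrt{99 + 112}\right) - -3840\right) \left(15894 + 15743\right) = \left(\left(-6 + \sqrt{211}\right) + 3840\right) 31637 = \left(3834 + \sqrt{211}\right) 31637 = 121296258 + 31637 \sqrt{211}$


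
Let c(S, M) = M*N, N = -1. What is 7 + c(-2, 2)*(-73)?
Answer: 153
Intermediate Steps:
c(S, M) = -M (c(S, M) = M*(-1) = -M)
7 + c(-2, 2)*(-73) = 7 - 1*2*(-73) = 7 - 2*(-73) = 7 + 146 = 153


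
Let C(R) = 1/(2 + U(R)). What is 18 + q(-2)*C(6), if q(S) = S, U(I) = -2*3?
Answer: 37/2 ≈ 18.500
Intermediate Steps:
U(I) = -6
C(R) = -1/4 (C(R) = 1/(2 - 6) = 1/(-4) = -1/4)
18 + q(-2)*C(6) = 18 - 2*(-1/4) = 18 + 1/2 = 37/2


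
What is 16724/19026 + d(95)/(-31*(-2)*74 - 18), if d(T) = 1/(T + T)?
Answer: 7260734113/8260137900 ≈ 0.87901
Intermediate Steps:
d(T) = 1/(2*T)
16724/19026 + d(95)/(-31*(-2)*74 - 18) = 16724/19026 + ((1/2)/95)/(-31*(-2)*74 - 18) = 16724*(1/19026) + ((1/2)*(1/95))/(62*74 - 18) = 8362/9513 + 1/(190*(4588 - 18)) = 8362/9513 + (1/190)/4570 = 8362/9513 + (1/190)*(1/4570) = 8362/9513 + 1/868300 = 7260734113/8260137900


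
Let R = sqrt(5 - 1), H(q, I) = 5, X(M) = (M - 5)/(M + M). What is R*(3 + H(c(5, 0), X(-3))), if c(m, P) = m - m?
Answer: 16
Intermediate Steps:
X(M) = (-5 + M)/(2*M) (X(M) = (-5 + M)/((2*M)) = (-5 + M)*(1/(2*M)) = (-5 + M)/(2*M))
c(m, P) = 0
R = 2 (R = sqrt(4) = 2)
R*(3 + H(c(5, 0), X(-3))) = 2*(3 + 5) = 2*8 = 16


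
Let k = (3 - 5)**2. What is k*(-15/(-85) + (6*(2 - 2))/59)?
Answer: 12/17 ≈ 0.70588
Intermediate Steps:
k = 4 (k = (-2)**2 = 4)
k*(-15/(-85) + (6*(2 - 2))/59) = 4*(-15/(-85) + (6*(2 - 2))/59) = 4*(-15*(-1/85) + (6*0)*(1/59)) = 4*(3/17 + 0*(1/59)) = 4*(3/17 + 0) = 4*(3/17) = 12/17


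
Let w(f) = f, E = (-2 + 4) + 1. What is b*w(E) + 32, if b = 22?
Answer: 98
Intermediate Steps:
E = 3 (E = 2 + 1 = 3)
b*w(E) + 32 = 22*3 + 32 = 66 + 32 = 98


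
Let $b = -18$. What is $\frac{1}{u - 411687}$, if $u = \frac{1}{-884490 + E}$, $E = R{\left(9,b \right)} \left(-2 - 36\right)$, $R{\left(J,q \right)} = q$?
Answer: $- \frac{883806}{363851440723} \approx -2.429 \cdot 10^{-6}$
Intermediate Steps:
$E = 684$ ($E = - 18 \left(-2 - 36\right) = \left(-18\right) \left(-38\right) = 684$)
$u = - \frac{1}{883806}$ ($u = \frac{1}{-884490 + 684} = \frac{1}{-883806} = - \frac{1}{883806} \approx -1.1315 \cdot 10^{-6}$)
$\frac{1}{u - 411687} = \frac{1}{- \frac{1}{883806} - 411687} = \frac{1}{- \frac{363851440723}{883806}} = - \frac{883806}{363851440723}$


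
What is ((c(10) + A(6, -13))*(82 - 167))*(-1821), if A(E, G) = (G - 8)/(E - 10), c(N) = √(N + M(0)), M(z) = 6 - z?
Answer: 5727045/4 ≈ 1.4318e+6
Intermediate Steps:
c(N) = √(6 + N) (c(N) = √(N + (6 - 1*0)) = √(N + (6 + 0)) = √(N + 6) = √(6 + N))
A(E, G) = (-8 + G)/(-10 + E)
((c(10) + A(6, -13))*(82 - 167))*(-1821) = ((√(6 + 10) + (-8 - 13)/(-10 + 6))*(82 - 167))*(-1821) = ((√16 - 21/(-4))*(-85))*(-1821) = ((4 - ¼*(-21))*(-85))*(-1821) = ((4 + 21/4)*(-85))*(-1821) = ((37/4)*(-85))*(-1821) = -3145/4*(-1821) = 5727045/4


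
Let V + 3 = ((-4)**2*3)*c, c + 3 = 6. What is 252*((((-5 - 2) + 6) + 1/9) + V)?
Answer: 35308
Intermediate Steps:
c = 3 (c = -3 + 6 = 3)
V = 141 (V = -3 + ((-4)**2*3)*3 = -3 + (16*3)*3 = -3 + 48*3 = -3 + 144 = 141)
252*((((-5 - 2) + 6) + 1/9) + V) = 252*((((-5 - 2) + 6) + 1/9) + 141) = 252*(((-7 + 6) + 1/9) + 141) = 252*((-1 + 1/9) + 141) = 252*(-8/9 + 141) = 252*(1261/9) = 35308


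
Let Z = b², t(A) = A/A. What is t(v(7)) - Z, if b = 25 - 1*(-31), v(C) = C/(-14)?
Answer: -3135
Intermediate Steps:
v(C) = -C/14 (v(C) = C*(-1/14) = -C/14)
b = 56 (b = 25 + 31 = 56)
t(A) = 1
Z = 3136 (Z = 56² = 3136)
t(v(7)) - Z = 1 - 1*3136 = 1 - 3136 = -3135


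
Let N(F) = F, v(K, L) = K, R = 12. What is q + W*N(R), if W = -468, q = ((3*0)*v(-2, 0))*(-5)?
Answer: -5616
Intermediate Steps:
q = 0 (q = ((3*0)*(-2))*(-5) = (0*(-2))*(-5) = 0*(-5) = 0)
q + W*N(R) = 0 - 468*12 = 0 - 5616 = -5616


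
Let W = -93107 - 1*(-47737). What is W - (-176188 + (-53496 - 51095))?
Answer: 235409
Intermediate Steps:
W = -45370 (W = -93107 + 47737 = -45370)
W - (-176188 + (-53496 - 51095)) = -45370 - (-176188 + (-53496 - 51095)) = -45370 - (-176188 - 104591) = -45370 - 1*(-280779) = -45370 + 280779 = 235409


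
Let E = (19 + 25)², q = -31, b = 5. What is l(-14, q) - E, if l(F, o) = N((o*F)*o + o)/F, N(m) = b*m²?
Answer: -909253229/14 ≈ -6.4947e+7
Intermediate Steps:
E = 1936 (E = 44² = 1936)
N(m) = 5*m²
l(F, o) = 5*(o + F*o²)²/F (l(F, o) = (5*((o*F)*o + o)²)/F = (5*((F*o)*o + o)²)/F = (5*(F*o² + o)²)/F = (5*(o + F*o²)²)/F = 5*(o + F*o²)²/F)
l(-14, q) - E = 5*(-31)²*(1 - 14*(-31))²/(-14) - 1*1936 = 5*(-1/14)*961*(1 + 434)² - 1936 = 5*(-1/14)*961*435² - 1936 = 5*(-1/14)*961*189225 - 1936 = -909226125/14 - 1936 = -909253229/14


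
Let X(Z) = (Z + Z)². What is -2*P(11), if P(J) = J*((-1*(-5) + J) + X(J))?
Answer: -11000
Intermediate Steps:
X(Z) = 4*Z² (X(Z) = (2*Z)² = 4*Z²)
P(J) = J*(5 + J + 4*J²) (P(J) = J*((-1*(-5) + J) + 4*J²) = J*((5 + J) + 4*J²) = J*(5 + J + 4*J²))
-2*P(11) = -22*(5 + 11 + 4*11²) = -22*(5 + 11 + 4*121) = -22*(5 + 11 + 484) = -22*500 = -2*5500 = -11000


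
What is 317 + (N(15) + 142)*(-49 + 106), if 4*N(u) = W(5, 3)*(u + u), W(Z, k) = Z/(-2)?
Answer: 29369/4 ≈ 7342.3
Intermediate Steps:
W(Z, k) = -Z/2 (W(Z, k) = Z*(-½) = -Z/2)
N(u) = -5*u/4 (N(u) = ((-½*5)*(u + u))/4 = (-5*u)/4 = -5*u/4)
317 + (N(15) + 142)*(-49 + 106) = 317 + (-5/4*15 + 142)*(-49 + 106) = 317 + (-75/4 + 142)*57 = 317 + (493/4)*57 = 317 + 28101/4 = 29369/4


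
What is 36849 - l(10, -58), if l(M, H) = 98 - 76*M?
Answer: 37511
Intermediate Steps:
l(M, H) = 98 - 76*M
36849 - l(10, -58) = 36849 - (98 - 76*10) = 36849 - (98 - 760) = 36849 - 1*(-662) = 36849 + 662 = 37511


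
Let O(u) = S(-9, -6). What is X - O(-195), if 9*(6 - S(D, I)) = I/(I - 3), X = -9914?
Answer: -267838/27 ≈ -9919.9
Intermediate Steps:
S(D, I) = 6 - I/(9*(-3 + I)) (S(D, I) = 6 - I/(9*(I - 3)) = 6 - I/(9*(-3 + I)))
O(u) = 160/27 (O(u) = (-162 + 53*(-6))/(9*(-3 - 6)) = (1/9)*(-162 - 318)/(-9) = (1/9)*(-1/9)*(-480) = 160/27)
X - O(-195) = -9914 - 1*160/27 = -9914 - 160/27 = -267838/27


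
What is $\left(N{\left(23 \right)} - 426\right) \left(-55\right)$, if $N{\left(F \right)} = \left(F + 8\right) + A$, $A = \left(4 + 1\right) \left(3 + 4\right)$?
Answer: $19800$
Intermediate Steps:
$A = 35$ ($A = 5 \cdot 7 = 35$)
$N{\left(F \right)} = 43 + F$ ($N{\left(F \right)} = \left(F + 8\right) + 35 = \left(8 + F\right) + 35 = 43 + F$)
$\left(N{\left(23 \right)} - 426\right) \left(-55\right) = \left(\left(43 + 23\right) - 426\right) \left(-55\right) = \left(66 - 426\right) \left(-55\right) = \left(-360\right) \left(-55\right) = 19800$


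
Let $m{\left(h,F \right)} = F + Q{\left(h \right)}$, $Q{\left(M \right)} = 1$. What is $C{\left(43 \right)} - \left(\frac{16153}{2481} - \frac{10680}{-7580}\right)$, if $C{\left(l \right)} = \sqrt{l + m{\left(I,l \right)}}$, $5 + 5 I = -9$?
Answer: $- \frac{7446841}{940299} + \sqrt{87} \approx 1.4077$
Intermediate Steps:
$I = - \frac{14}{5}$ ($I = -1 + \frac{1}{5} \left(-9\right) = -1 - \frac{9}{5} = - \frac{14}{5} \approx -2.8$)
$m{\left(h,F \right)} = 1 + F$ ($m{\left(h,F \right)} = F + 1 = 1 + F$)
$C{\left(l \right)} = \sqrt{1 + 2 l}$ ($C{\left(l \right)} = \sqrt{l + \left(1 + l\right)} = \sqrt{1 + 2 l}$)
$C{\left(43 \right)} - \left(\frac{16153}{2481} - \frac{10680}{-7580}\right) = \sqrt{1 + 2 \cdot 43} - \left(\frac{16153}{2481} - \frac{10680}{-7580}\right) = \sqrt{1 + 86} - \left(16153 \cdot \frac{1}{2481} - - \frac{534}{379}\right) = \sqrt{87} - \left(\frac{16153}{2481} + \frac{534}{379}\right) = \sqrt{87} - \frac{7446841}{940299} = - \frac{7446841}{940299} + \sqrt{87}$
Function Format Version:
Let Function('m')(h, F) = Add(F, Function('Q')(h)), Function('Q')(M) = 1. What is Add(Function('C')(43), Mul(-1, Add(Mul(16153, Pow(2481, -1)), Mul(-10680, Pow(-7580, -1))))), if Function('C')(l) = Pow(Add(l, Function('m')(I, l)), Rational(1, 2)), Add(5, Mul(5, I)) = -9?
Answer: Add(Rational(-7446841, 940299), Pow(87, Rational(1, 2))) ≈ 1.4077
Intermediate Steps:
I = Rational(-14, 5) (I = Add(-1, Mul(Rational(1, 5), -9)) = Add(-1, Rational(-9, 5)) = Rational(-14, 5) ≈ -2.8000)
Function('m')(h, F) = Add(1, F) (Function('m')(h, F) = Add(F, 1) = Add(1, F))
Function('C')(l) = Pow(Add(1, Mul(2, l)), Rational(1, 2)) (Function('C')(l) = Pow(Add(l, Add(1, l)), Rational(1, 2)) = Pow(Add(1, Mul(2, l)), Rational(1, 2)))
Add(Function('C')(43), Mul(-1, Add(Mul(16153, Pow(2481, -1)), Mul(-10680, Pow(-7580, -1))))) = Add(Pow(Add(1, Mul(2, 43)), Rational(1, 2)), Mul(-1, Add(Mul(16153, Pow(2481, -1)), Mul(-10680, Pow(-7580, -1))))) = Add(Pow(Add(1, 86), Rational(1, 2)), Mul(-1, Add(Mul(16153, Rational(1, 2481)), Mul(-10680, Rational(-1, 7580))))) = Add(Pow(87, Rational(1, 2)), Mul(-1, Add(Rational(16153, 2481), Rational(534, 379)))) = Add(Pow(87, Rational(1, 2)), Mul(-1, Rational(7446841, 940299))) = Add(Pow(87, Rational(1, 2)), Rational(-7446841, 940299)) = Add(Rational(-7446841, 940299), Pow(87, Rational(1, 2)))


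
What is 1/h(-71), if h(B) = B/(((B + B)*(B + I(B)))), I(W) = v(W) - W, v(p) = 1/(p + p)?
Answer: -1/71 ≈ -0.014085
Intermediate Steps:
v(p) = 1/(2*p)
I(W) = 1/(2*W) - W
h(B) = B (h(B) = B/(((B + B)*(B + (1/(2*B) - B)))) = B/(((2*B)*(1/(2*B)))) = B/1 = B*1 = B)
1/h(-71) = 1/(-71) = -1/71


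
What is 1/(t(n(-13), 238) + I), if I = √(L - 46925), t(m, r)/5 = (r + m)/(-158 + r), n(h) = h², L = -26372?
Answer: 176/511613 - 256*I*√73297/18929681 ≈ 0.00034401 - 0.0036613*I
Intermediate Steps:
t(m, r) = 5*(m + r)/(-158 + r) (t(m, r) = 5*((r + m)/(-158 + r)) = 5*((m + r)/(-158 + r)) = 5*(m + r)/(-158 + r))
I = I*√73297 (I = √(-26372 - 46925) = √(-73297) = I*√73297 ≈ 270.73*I)
1/(t(n(-13), 238) + I) = 1/(5*((-13)² + 238)/(-158 + 238) + I*√73297) = 1/(5*(169 + 238)/80 + I*√73297) = 1/(5*(1/80)*407 + I*√73297) = 1/(407/16 + I*√73297)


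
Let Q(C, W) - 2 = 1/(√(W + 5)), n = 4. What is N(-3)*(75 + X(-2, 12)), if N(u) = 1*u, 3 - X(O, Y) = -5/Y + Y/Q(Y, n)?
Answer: -6155/28 ≈ -219.82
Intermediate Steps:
Q(C, W) = 2 + (5 + W)^(-½) (Q(C, W) = 2 + 1/(√(W + 5)) = 2 + 1/(√(5 + W)) = 2 + (5 + W)^(-½))
X(O, Y) = 3 + 5/Y - 3*Y/7 (X(O, Y) = 3 - (-5/Y + Y/(2 + (5 + 4)^(-½))) = 3 - (-5/Y + Y/(2 + 9^(-½))) = 3 - (-5/Y + Y/(2 + ⅓)) = 3 - (-5/Y + Y/(7/3)) = 3 - (-5/Y + Y*(3/7)) = 3 - (-5/Y + 3*Y/7) = 3 + (5/Y - 3*Y/7) = 3 + 5/Y - 3*Y/7)
N(u) = u
N(-3)*(75 + X(-2, 12)) = -3*(75 + (3 + 5/12 - 3/7*12)) = -3*(75 + (3 + 5*(1/12) - 36/7)) = -3*(75 + (3 + 5/12 - 36/7)) = -3*(75 - 145/84) = -3*6155/84 = -6155/28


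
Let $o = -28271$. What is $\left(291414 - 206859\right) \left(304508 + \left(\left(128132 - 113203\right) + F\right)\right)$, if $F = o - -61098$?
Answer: $29785682520$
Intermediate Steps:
$F = 32827$ ($F = -28271 - -61098 = -28271 + 61098 = 32827$)
$\left(291414 - 206859\right) \left(304508 + \left(\left(128132 - 113203\right) + F\right)\right) = \left(291414 - 206859\right) \left(304508 + \left(\left(128132 - 113203\right) + 32827\right)\right) = 84555 \left(304508 + \left(14929 + 32827\right)\right) = 84555 \left(304508 + 47756\right) = 84555 \cdot 352264 = 29785682520$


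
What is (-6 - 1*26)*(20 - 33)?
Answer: 416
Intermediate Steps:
(-6 - 1*26)*(20 - 33) = (-6 - 26)*(-13) = -32*(-13) = 416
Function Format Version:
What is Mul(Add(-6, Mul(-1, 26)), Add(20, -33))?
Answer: 416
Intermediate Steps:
Mul(Add(-6, Mul(-1, 26)), Add(20, -33)) = Mul(Add(-6, -26), -13) = Mul(-32, -13) = 416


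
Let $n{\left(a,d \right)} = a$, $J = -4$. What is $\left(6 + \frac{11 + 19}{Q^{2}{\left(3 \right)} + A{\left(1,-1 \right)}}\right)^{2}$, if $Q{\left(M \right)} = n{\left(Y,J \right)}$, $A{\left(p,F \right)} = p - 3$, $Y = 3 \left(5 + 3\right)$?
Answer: $\frac{3017169}{82369} \approx 36.63$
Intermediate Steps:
$Y = 24$ ($Y = 3 \cdot 8 = 24$)
$A{\left(p,F \right)} = -3 + p$ ($A{\left(p,F \right)} = p - 3 = -3 + p$)
$Q{\left(M \right)} = 24$
$\left(6 + \frac{11 + 19}{Q^{2}{\left(3 \right)} + A{\left(1,-1 \right)}}\right)^{2} = \left(6 + \frac{11 + 19}{24^{2} + \left(-3 + 1\right)}\right)^{2} = \left(6 + \frac{30}{576 - 2}\right)^{2} = \left(6 + \frac{30}{574}\right)^{2} = \left(6 + 30 \cdot \frac{1}{574}\right)^{2} = \left(6 + \frac{15}{287}\right)^{2} = \left(\frac{1737}{287}\right)^{2} = \frac{3017169}{82369}$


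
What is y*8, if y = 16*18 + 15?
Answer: 2424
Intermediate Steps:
y = 303 (y = 288 + 15 = 303)
y*8 = 303*8 = 2424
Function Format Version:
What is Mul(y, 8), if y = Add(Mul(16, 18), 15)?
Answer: 2424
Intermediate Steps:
y = 303 (y = Add(288, 15) = 303)
Mul(y, 8) = Mul(303, 8) = 2424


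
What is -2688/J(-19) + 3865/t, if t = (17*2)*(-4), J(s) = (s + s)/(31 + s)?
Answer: 2119973/2584 ≈ 820.42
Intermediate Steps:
J(s) = 2*s/(31 + s) (J(s) = (2*s)/(31 + s) = 2*s/(31 + s))
t = -136 (t = 34*(-4) = -136)
-2688/J(-19) + 3865/t = -2688/(2*(-19)/(31 - 19)) + 3865/(-136) = -2688/(2*(-19)/12) + 3865*(-1/136) = -2688/(2*(-19)*(1/12)) - 3865/136 = -2688/(-19/6) - 3865/136 = -2688*(-6/19) - 3865/136 = 16128/19 - 3865/136 = 2119973/2584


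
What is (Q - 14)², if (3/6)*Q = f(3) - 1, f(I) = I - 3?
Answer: 256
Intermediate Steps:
f(I) = -3 + I
Q = -2 (Q = 2*((-3 + 3) - 1) = 2*(0 - 1) = 2*(-1) = -2)
(Q - 14)² = (-2 - 14)² = (-16)² = 256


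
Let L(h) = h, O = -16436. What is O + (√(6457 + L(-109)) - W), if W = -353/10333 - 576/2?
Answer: -166856931/10333 + 46*√3 ≈ -16068.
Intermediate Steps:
W = -2976257/10333 (W = -353*1/10333 - 576*½ = -353/10333 - 288 = -2976257/10333 ≈ -288.03)
O + (√(6457 + L(-109)) - W) = -16436 + (√(6457 - 109) - 1*(-2976257/10333)) = -16436 + (√6348 + 2976257/10333) = -16436 + (46*√3 + 2976257/10333) = -16436 + (2976257/10333 + 46*√3) = -166856931/10333 + 46*√3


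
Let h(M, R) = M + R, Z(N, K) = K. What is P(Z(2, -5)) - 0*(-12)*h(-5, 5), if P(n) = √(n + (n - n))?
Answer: I*√5 ≈ 2.2361*I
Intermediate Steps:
P(n) = √n (P(n) = √(n + 0) = √n)
P(Z(2, -5)) - 0*(-12)*h(-5, 5) = √(-5) - 0*(-12)*(-5 + 5) = I*√5 - 0*0 = I*√5 - 1*0 = I*√5 + 0 = I*√5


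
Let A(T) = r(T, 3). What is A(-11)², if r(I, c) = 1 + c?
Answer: 16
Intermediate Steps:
A(T) = 4 (A(T) = 1 + 3 = 4)
A(-11)² = 4² = 16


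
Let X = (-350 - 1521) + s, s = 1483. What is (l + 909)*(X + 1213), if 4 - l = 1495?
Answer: -480150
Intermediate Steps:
l = -1491 (l = 4 - 1*1495 = 4 - 1495 = -1491)
X = -388 (X = (-350 - 1521) + 1483 = -1871 + 1483 = -388)
(l + 909)*(X + 1213) = (-1491 + 909)*(-388 + 1213) = -582*825 = -480150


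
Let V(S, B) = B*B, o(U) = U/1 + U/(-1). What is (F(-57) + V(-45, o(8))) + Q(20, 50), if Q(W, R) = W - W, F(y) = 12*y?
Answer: -684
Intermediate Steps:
o(U) = 0 (o(U) = U*1 + U*(-1) = U - U = 0)
Q(W, R) = 0
V(S, B) = B²
(F(-57) + V(-45, o(8))) + Q(20, 50) = (12*(-57) + 0²) + 0 = (-684 + 0) + 0 = -684 + 0 = -684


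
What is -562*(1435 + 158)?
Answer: -895266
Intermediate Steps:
-562*(1435 + 158) = -562*1593 = -895266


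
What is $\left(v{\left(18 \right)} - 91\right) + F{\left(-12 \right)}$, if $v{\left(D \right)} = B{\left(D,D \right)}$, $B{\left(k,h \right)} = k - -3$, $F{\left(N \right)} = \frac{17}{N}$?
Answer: $- \frac{857}{12} \approx -71.417$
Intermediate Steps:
$B{\left(k,h \right)} = 3 + k$ ($B{\left(k,h \right)} = k + 3 = 3 + k$)
$v{\left(D \right)} = 3 + D$
$\left(v{\left(18 \right)} - 91\right) + F{\left(-12 \right)} = \left(\left(3 + 18\right) - 91\right) + \frac{17}{-12} = \left(21 - 91\right) + 17 \left(- \frac{1}{12}\right) = -70 - \frac{17}{12} = - \frac{857}{12}$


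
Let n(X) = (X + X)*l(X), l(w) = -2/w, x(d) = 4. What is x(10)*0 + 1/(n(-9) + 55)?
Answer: 1/51 ≈ 0.019608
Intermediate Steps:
n(X) = -4 (n(X) = (X + X)*(-2/X) = (2*X)*(-2/X) = -4)
x(10)*0 + 1/(n(-9) + 55) = 4*0 + 1/(-4 + 55) = 0 + 1/51 = 1/51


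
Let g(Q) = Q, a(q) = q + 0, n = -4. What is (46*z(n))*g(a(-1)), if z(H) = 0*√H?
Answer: 0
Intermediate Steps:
a(q) = q
z(H) = 0
(46*z(n))*g(a(-1)) = (46*0)*(-1) = 0*(-1) = 0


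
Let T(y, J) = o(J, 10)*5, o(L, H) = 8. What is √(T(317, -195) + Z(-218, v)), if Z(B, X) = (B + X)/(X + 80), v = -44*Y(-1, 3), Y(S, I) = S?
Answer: √148366/62 ≈ 6.2126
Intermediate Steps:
v = 44 (v = -44*(-1) = 44)
Z(B, X) = (B + X)/(80 + X)
T(y, J) = 40 (T(y, J) = 8*5 = 40)
√(T(317, -195) + Z(-218, v)) = √(40 + (-218 + 44)/(80 + 44)) = √(40 - 174/124) = √(40 + (1/124)*(-174)) = √(40 - 87/62) = √(2393/62) = √148366/62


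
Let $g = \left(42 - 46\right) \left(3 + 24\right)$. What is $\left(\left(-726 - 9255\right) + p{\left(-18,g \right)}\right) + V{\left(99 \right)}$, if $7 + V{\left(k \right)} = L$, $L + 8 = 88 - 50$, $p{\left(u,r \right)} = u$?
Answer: $-9976$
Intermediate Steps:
$g = -108$ ($g = \left(-4\right) 27 = -108$)
$L = 30$ ($L = -8 + \left(88 - 50\right) = -8 + 38 = 30$)
$V{\left(k \right)} = 23$ ($V{\left(k \right)} = -7 + 30 = 23$)
$\left(\left(-726 - 9255\right) + p{\left(-18,g \right)}\right) + V{\left(99 \right)} = \left(\left(-726 - 9255\right) - 18\right) + 23 = \left(-9981 - 18\right) + 23 = -9999 + 23 = -9976$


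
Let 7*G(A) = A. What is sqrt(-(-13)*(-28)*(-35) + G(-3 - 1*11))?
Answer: sqrt(12738) ≈ 112.86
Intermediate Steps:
G(A) = A/7
sqrt(-(-13)*(-28)*(-35) + G(-3 - 1*11)) = sqrt(-(-13)*(-28)*(-35) + (-3 - 1*11)/7) = sqrt(-13*28*(-35) + (-3 - 11)/7) = sqrt(-364*(-35) + (1/7)*(-14)) = sqrt(12740 - 2) = sqrt(12738)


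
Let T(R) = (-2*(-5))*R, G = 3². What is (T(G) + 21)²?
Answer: 12321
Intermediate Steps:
G = 9
T(R) = 10*R
(T(G) + 21)² = (10*9 + 21)² = (90 + 21)² = 111² = 12321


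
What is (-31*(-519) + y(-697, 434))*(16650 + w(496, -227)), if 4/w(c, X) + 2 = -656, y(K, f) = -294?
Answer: 86522609160/329 ≈ 2.6299e+8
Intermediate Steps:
w(c, X) = -2/329 (w(c, X) = 4/(-2 - 656) = 4/(-658) = 4*(-1/658) = -2/329)
(-31*(-519) + y(-697, 434))*(16650 + w(496, -227)) = (-31*(-519) - 294)*(16650 - 2/329) = (16089 - 294)*(5477848/329) = 15795*(5477848/329) = 86522609160/329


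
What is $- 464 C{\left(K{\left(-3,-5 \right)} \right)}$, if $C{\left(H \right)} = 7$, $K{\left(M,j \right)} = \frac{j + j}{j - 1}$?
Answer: $-3248$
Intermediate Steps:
$K{\left(M,j \right)} = \frac{2 j}{-1 + j}$
$- 464 C{\left(K{\left(-3,-5 \right)} \right)} = \left(-464\right) 7 = -3248$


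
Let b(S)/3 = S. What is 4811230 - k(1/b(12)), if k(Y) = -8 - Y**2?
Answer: 6235364449/1296 ≈ 4.8112e+6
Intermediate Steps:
b(S) = 3*S
4811230 - k(1/b(12)) = 4811230 - (-8 - (1/(3*12))**2) = 4811230 - (-8 - (1/36)**2) = 4811230 - (-8 - 1*1/1296) = 4811230 - (-8 - 1/1296) = 4811230 - 1*(-10369/1296) = 4811230 + 10369/1296 = 6235364449/1296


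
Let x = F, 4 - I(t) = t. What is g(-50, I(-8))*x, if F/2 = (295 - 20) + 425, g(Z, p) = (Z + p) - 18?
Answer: -78400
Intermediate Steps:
I(t) = 4 - t
g(Z, p) = -18 + Z + p
F = 1400 (F = 2*((295 - 20) + 425) = 2*(275 + 425) = 2*700 = 1400)
x = 1400
g(-50, I(-8))*x = (-18 - 50 + (4 - 1*(-8)))*1400 = (-18 - 50 + (4 + 8))*1400 = (-18 - 50 + 12)*1400 = -56*1400 = -78400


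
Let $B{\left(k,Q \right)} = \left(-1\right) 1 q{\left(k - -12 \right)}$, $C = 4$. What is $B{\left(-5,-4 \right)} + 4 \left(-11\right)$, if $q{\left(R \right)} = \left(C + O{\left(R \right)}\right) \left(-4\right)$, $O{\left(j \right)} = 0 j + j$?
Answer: $0$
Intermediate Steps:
$O{\left(j \right)} = j$ ($O{\left(j \right)} = 0 + j = j$)
$q{\left(R \right)} = -16 - 4 R$ ($q{\left(R \right)} = \left(4 + R\right) \left(-4\right) = -16 - 4 R$)
$B{\left(k,Q \right)} = 64 + 4 k$ ($B{\left(k,Q \right)} = \left(-1\right) 1 \left(-16 - 4 \left(k - -12\right)\right) = - (-16 - 4 \left(k + 12\right)) = - (-16 - 4 \left(12 + k\right)) = - (-16 - \left(48 + 4 k\right)) = - (-64 - 4 k) = 64 + 4 k$)
$B{\left(-5,-4 \right)} + 4 \left(-11\right) = \left(64 + 4 \left(-5\right)\right) + 4 \left(-11\right) = \left(64 - 20\right) - 44 = 44 - 44 = 0$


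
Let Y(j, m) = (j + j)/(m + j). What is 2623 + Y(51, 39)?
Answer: 39362/15 ≈ 2624.1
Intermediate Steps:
Y(j, m) = 2*j/(j + m) (Y(j, m) = (2*j)/(j + m) = 2*j/(j + m))
2623 + Y(51, 39) = 2623 + 2*51/(51 + 39) = 2623 + 2*51/90 = 2623 + 2*51*(1/90) = 2623 + 17/15 = 39362/15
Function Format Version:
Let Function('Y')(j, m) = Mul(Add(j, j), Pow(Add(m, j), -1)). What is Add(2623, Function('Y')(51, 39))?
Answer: Rational(39362, 15) ≈ 2624.1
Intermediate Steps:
Function('Y')(j, m) = Mul(2, j, Pow(Add(j, m), -1)) (Function('Y')(j, m) = Mul(Mul(2, j), Pow(Add(j, m), -1)) = Mul(2, j, Pow(Add(j, m), -1)))
Add(2623, Function('Y')(51, 39)) = Add(2623, Mul(2, 51, Pow(Add(51, 39), -1))) = Add(2623, Mul(2, 51, Pow(90, -1))) = Add(2623, Mul(2, 51, Rational(1, 90))) = Add(2623, Rational(17, 15)) = Rational(39362, 15)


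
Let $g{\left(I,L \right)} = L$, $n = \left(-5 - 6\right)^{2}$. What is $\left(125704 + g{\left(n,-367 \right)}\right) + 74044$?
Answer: $199381$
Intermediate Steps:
$n = 121$ ($n = \left(-11\right)^{2} = 121$)
$\left(125704 + g{\left(n,-367 \right)}\right) + 74044 = \left(125704 - 367\right) + 74044 = 125337 + 74044 = 199381$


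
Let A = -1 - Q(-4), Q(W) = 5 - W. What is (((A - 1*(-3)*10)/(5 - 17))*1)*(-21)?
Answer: 35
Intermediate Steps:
A = -10 (A = -1 - (5 - 1*(-4)) = -1 - (5 + 4) = -1 - 1*9 = -1 - 9 = -10)
(((A - 1*(-3)*10)/(5 - 17))*1)*(-21) = (((-10 - 1*(-3)*10)/(5 - 17))*1)*(-21) = (((-10 + 3*10)/(-12))*1)*(-21) = (((-10 + 30)*(-1/12))*1)*(-21) = ((20*(-1/12))*1)*(-21) = -5/3*1*(-21) = -5/3*(-21) = 35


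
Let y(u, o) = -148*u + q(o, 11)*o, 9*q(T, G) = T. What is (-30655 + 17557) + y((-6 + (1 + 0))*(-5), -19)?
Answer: -150821/9 ≈ -16758.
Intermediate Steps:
q(T, G) = T/9
y(u, o) = -148*u + o²/9 (y(u, o) = -148*u + (o/9)*o = -148*u + o²/9)
(-30655 + 17557) + y((-6 + (1 + 0))*(-5), -19) = (-30655 + 17557) + (-148*(-6 + (1 + 0))*(-5) + (⅑)*(-19)²) = -13098 + (-148*(-6 + 1)*(-5) + (⅑)*361) = -13098 + (-(-740)*(-5) + 361/9) = -13098 + (-148*25 + 361/9) = -13098 + (-3700 + 361/9) = -13098 - 32939/9 = -150821/9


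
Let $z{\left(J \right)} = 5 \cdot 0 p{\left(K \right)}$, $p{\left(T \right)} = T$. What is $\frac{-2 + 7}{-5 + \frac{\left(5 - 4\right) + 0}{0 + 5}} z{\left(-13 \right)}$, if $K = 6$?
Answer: $0$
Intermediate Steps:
$z{\left(J \right)} = 0$ ($z{\left(J \right)} = 5 \cdot 0 \cdot 6 = 0 \cdot 6 = 0$)
$\frac{-2 + 7}{-5 + \frac{\left(5 - 4\right) + 0}{0 + 5}} z{\left(-13 \right)} = \frac{-2 + 7}{-5 + \frac{\left(5 - 4\right) + 0}{0 + 5}} \cdot 0 = \frac{5}{-5 + \frac{\left(5 - 4\right) + 0}{5}} \cdot 0 = \frac{5}{-5 + \left(1 + 0\right) \frac{1}{5}} \cdot 0 = \frac{5}{-5 + 1 \cdot \frac{1}{5}} \cdot 0 = \frac{5}{-5 + \frac{1}{5}} \cdot 0 = \frac{5}{- \frac{24}{5}} \cdot 0 = 5 \left(- \frac{5}{24}\right) 0 = \left(- \frac{25}{24}\right) 0 = 0$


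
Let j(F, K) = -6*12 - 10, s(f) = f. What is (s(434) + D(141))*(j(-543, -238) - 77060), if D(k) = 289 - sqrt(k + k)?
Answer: -55773666 + 77142*sqrt(282) ≈ -5.4478e+7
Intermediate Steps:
D(k) = 289 - sqrt(2)*sqrt(k) (D(k) = 289 - sqrt(2*k) = 289 - sqrt(2)*sqrt(k))
j(F, K) = -82 (j(F, K) = -72 - 10 = -82)
(s(434) + D(141))*(j(-543, -238) - 77060) = (434 + (289 - sqrt(2)*sqrt(141)))*(-82 - 77060) = (434 + (289 - sqrt(282)))*(-77142) = (723 - sqrt(282))*(-77142) = -55773666 + 77142*sqrt(282)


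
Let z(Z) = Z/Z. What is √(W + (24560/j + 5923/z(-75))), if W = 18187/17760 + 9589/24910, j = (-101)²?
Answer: √7395671817922653698610/1117064040 ≈ 76.986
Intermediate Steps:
z(Z) = 1
j = 10201
W = 62333881/44240160 (W = 18187*(1/17760) + 9589*(1/24910) = 18187/17760 + 9589/24910 = 62333881/44240160 ≈ 1.4090)
√(W + (24560/j + 5923/z(-75))) = √(62333881/44240160 + (24560/10201 + 5923/1)) = √(62333881/44240160 + (24560*(1/10201) + 5923*1)) = √(62333881/44240160 + (24560/10201 + 5923)) = √(62333881/44240160 + 60445083/10201) = √(2674736011053361/451293872160) = √7395671817922653698610/1117064040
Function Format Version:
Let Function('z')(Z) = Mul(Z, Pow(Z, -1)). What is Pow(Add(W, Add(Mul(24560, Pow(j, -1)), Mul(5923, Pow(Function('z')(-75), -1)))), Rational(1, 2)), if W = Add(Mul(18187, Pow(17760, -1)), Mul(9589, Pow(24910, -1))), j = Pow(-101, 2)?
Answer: Mul(Rational(1, 1117064040), Pow(7395671817922653698610, Rational(1, 2))) ≈ 76.986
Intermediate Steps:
Function('z')(Z) = 1
j = 10201
W = Rational(62333881, 44240160) (W = Add(Mul(18187, Rational(1, 17760)), Mul(9589, Rational(1, 24910))) = Add(Rational(18187, 17760), Rational(9589, 24910)) = Rational(62333881, 44240160) ≈ 1.4090)
Pow(Add(W, Add(Mul(24560, Pow(j, -1)), Mul(5923, Pow(Function('z')(-75), -1)))), Rational(1, 2)) = Pow(Add(Rational(62333881, 44240160), Add(Mul(24560, Pow(10201, -1)), Mul(5923, Pow(1, -1)))), Rational(1, 2)) = Pow(Add(Rational(62333881, 44240160), Add(Mul(24560, Rational(1, 10201)), Mul(5923, 1))), Rational(1, 2)) = Pow(Add(Rational(62333881, 44240160), Add(Rational(24560, 10201), 5923)), Rational(1, 2)) = Pow(Add(Rational(62333881, 44240160), Rational(60445083, 10201)), Rational(1, 2)) = Pow(Rational(2674736011053361, 451293872160), Rational(1, 2)) = Mul(Rational(1, 1117064040), Pow(7395671817922653698610, Rational(1, 2)))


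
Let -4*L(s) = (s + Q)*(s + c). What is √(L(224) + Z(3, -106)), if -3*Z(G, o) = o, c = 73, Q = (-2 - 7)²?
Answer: I*√813993/6 ≈ 150.37*I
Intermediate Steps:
Q = 81 (Q = (-9)² = 81)
L(s) = -(73 + s)*(81 + s)/4 (L(s) = -(s + 81)*(s + 73)/4 = -(81 + s)*(73 + s)/4 = -(73 + s)*(81 + s)/4)
Z(G, o) = -o/3
√(L(224) + Z(3, -106)) = √((-5913/4 - 77/2*224 - ¼*224²) - ⅓*(-106)) = √((-5913/4 - 8624 - ¼*50176) + 106/3) = √((-5913/4 - 8624 - 12544) + 106/3) = √(-90585/4 + 106/3) = √(-271331/12) = I*√813993/6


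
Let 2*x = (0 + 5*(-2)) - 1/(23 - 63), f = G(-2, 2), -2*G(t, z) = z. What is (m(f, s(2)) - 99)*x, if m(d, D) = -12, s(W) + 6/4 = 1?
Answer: 44289/80 ≈ 553.61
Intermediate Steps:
G(t, z) = -z/2
s(W) = -½ (s(W) = -3/2 + 1 = -½)
f = -1 (f = -½*2 = -1)
x = -399/80 (x = ((0 + 5*(-2)) - 1/(23 - 63))/2 = ((0 - 10) - 1/(-40))/2 = (-10 - 1*(-1/40))/2 = (-10 + 1/40)/2 = (½)*(-399/40) = -399/80 ≈ -4.9875)
(m(f, s(2)) - 99)*x = (-12 - 99)*(-399/80) = -111*(-399/80) = 44289/80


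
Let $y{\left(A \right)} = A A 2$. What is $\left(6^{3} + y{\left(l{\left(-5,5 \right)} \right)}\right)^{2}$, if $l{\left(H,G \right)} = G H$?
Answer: $2149156$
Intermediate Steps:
$y{\left(A \right)} = 2 A^{2}$ ($y{\left(A \right)} = A^{2} \cdot 2 = 2 A^{2}$)
$\left(6^{3} + y{\left(l{\left(-5,5 \right)} \right)}\right)^{2} = \left(6^{3} + 2 \left(5 \left(-5\right)\right)^{2}\right)^{2} = \left(216 + 2 \left(-25\right)^{2}\right)^{2} = \left(216 + 2 \cdot 625\right)^{2} = \left(216 + 1250\right)^{2} = 1466^{2} = 2149156$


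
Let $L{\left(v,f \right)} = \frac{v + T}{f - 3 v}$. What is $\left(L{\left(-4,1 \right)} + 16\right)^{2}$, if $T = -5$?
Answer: $\frac{39601}{169} \approx 234.33$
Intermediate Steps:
$L{\left(v,f \right)} = \frac{-5 + v}{f - 3 v}$ ($L{\left(v,f \right)} = \frac{v - 5}{f - 3 v} = \frac{-5 + v}{f - 3 v}$)
$\left(L{\left(-4,1 \right)} + 16\right)^{2} = \left(\frac{-5 - 4}{1 - -12} + 16\right)^{2} = \left(\frac{1}{1 + 12} \left(-9\right) + 16\right)^{2} = \left(\frac{1}{13} \left(-9\right) + 16\right)^{2} = \left(- \frac{9}{13} + 16\right)^{2} = \left(\frac{199}{13}\right)^{2} = \frac{39601}{169}$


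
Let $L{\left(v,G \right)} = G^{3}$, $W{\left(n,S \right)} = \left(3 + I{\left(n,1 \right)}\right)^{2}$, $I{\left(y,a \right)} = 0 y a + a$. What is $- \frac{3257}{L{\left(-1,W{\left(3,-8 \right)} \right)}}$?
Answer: $- \frac{3257}{4096} \approx -0.79517$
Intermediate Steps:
$I{\left(y,a \right)} = a$ ($I{\left(y,a \right)} = 0 a + a = 0 + a = a$)
$W{\left(n,S \right)} = 16$ ($W{\left(n,S \right)} = \left(3 + 1\right)^{2} = 4^{2} = 16$)
$- \frac{3257}{L{\left(-1,W{\left(3,-8 \right)} \right)}} = - \frac{3257}{16^{3}} = - \frac{3257}{4096}$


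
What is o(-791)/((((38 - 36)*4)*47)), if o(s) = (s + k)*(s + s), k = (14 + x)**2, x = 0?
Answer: 470645/188 ≈ 2503.4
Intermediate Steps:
k = 196 (k = (14 + 0)**2 = 14**2 = 196)
o(s) = 2*s*(196 + s) (o(s) = (s + 196)*(s + s) = (196 + s)*(2*s) = 2*s*(196 + s))
o(-791)/((((38 - 36)*4)*47)) = (2*(-791)*(196 - 791))/((((38 - 36)*4)*47)) = (2*(-791)*(-595))/(((2*4)*47)) = 941290/((8*47)) = 941290/376 = 941290*(1/376) = 470645/188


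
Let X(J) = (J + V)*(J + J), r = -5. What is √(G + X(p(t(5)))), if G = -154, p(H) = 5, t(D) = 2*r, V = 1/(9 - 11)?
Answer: I*√109 ≈ 10.44*I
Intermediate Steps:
V = -½ (V = 1/(-2) = -½ ≈ -0.50000)
t(D) = -10 (t(D) = 2*(-5) = -10)
X(J) = 2*J*(-½ + J) (X(J) = (J - ½)*(J + J) = (-½ + J)*(2*J) = 2*J*(-½ + J))
√(G + X(p(t(5)))) = √(-154 + 5*(-1 + 2*5)) = √(-154 + 5*(-1 + 10)) = √(-154 + 5*9) = √(-154 + 45) = √(-109) = I*√109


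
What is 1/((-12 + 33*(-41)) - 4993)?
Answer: -1/6358 ≈ -0.00015728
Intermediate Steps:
1/((-12 + 33*(-41)) - 4993) = 1/((-12 - 1353) - 4993) = 1/(-1365 - 4993) = 1/(-6358) = -1/6358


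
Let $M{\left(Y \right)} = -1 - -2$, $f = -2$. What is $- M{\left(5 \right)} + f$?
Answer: $-3$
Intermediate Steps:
$M{\left(Y \right)} = 1$ ($M{\left(Y \right)} = -1 + 2 = 1$)
$- M{\left(5 \right)} + f = \left(-1\right) 1 - 2 = -1 - 2 = -3$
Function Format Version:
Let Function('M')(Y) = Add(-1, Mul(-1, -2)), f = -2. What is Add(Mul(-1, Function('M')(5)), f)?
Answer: -3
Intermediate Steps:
Function('M')(Y) = 1 (Function('M')(Y) = Add(-1, 2) = 1)
Add(Mul(-1, Function('M')(5)), f) = Add(Mul(-1, 1), -2) = Add(-1, -2) = -3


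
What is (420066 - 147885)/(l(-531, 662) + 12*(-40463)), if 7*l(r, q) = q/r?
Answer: -1011696777/1804812314 ≈ -0.56056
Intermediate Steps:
l(r, q) = q/(7*r) (l(r, q) = (q/r)/7 = q/(7*r))
(420066 - 147885)/(l(-531, 662) + 12*(-40463)) = (420066 - 147885)/((⅐)*662/(-531) + 12*(-40463)) = 272181/((⅐)*662*(-1/531) - 485556) = 272181/(-662/3717 - 485556) = 272181/(-1804812314/3717) = 272181*(-3717/1804812314) = -1011696777/1804812314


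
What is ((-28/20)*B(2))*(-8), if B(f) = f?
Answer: 112/5 ≈ 22.400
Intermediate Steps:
((-28/20)*B(2))*(-8) = (-28/20*2)*(-8) = (-28*1/20*2)*(-8) = -7/5*2*(-8) = -14/5*(-8) = 112/5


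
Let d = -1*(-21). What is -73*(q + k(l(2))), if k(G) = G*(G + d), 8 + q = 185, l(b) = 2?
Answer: -16279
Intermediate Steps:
d = 21
q = 177 (q = -8 + 185 = 177)
k(G) = G*(21 + G) (k(G) = G*(G + 21) = G*(21 + G))
-73*(q + k(l(2))) = -73*(177 + 2*(21 + 2)) = -73*(177 + 2*23) = -73*(177 + 46) = -73*223 = -16279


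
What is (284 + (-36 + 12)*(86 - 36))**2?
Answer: 839056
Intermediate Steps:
(284 + (-36 + 12)*(86 - 36))**2 = (284 - 24*50)**2 = (284 - 1200)**2 = (-916)**2 = 839056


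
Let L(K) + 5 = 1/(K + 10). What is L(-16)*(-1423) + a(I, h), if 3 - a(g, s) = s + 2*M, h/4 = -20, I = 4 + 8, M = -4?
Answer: 44659/6 ≈ 7443.2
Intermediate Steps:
I = 12
h = -80 (h = 4*(-20) = -80)
L(K) = -5 + 1/(10 + K) (L(K) = -5 + 1/(K + 10) = -5 + 1/(10 + K))
a(g, s) = 11 - s (a(g, s) = 3 - (s + 2*(-4)) = 3 - (s - 8) = 3 - (-8 + s) = 3 + (8 - s) = 11 - s)
L(-16)*(-1423) + a(I, h) = ((-49 - 5*(-16))/(10 - 16))*(-1423) + (11 - 1*(-80)) = ((-49 + 80)/(-6))*(-1423) + (11 + 80) = -1/6*31*(-1423) + 91 = -31/6*(-1423) + 91 = 44113/6 + 91 = 44659/6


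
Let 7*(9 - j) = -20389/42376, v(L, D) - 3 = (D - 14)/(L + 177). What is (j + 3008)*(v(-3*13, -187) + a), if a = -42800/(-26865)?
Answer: 33038609673539/3491189136 ≈ 9463.4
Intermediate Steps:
a = 8560/5373 (a = -42800*(-1/26865) = 8560/5373 ≈ 1.5932)
v(L, D) = 3 + (-14 + D)/(177 + L) (v(L, D) = 3 + (D - 14)/(L + 177) = 3 + (-14 + D)/(177 + L))
j = 2690077/296632 (j = 9 - (-20389)/(7*42376) = 9 - 1/7*(-20389/42376) = 9 + 20389/296632 = 2690077/296632 ≈ 9.0687)
(j + 3008)*(v(-3*13, -187) + a) = (2690077/296632 + 3008)*((517 - 187 + 3*(-3*13))/(177 - 3*13) + 8560/5373) = 894959133*((517 - 187 + 3*(-39))/(177 - 39) + 8560/5373)/296632 = 894959133*((517 - 187 - 117)/138 + 8560/5373)/296632 = 894959133*((1/138)*213 + 8560/5373)/296632 = 894959133*(71/46 + 8560/5373)/296632 = (894959133/296632)*(775243/247158) = 33038609673539/3491189136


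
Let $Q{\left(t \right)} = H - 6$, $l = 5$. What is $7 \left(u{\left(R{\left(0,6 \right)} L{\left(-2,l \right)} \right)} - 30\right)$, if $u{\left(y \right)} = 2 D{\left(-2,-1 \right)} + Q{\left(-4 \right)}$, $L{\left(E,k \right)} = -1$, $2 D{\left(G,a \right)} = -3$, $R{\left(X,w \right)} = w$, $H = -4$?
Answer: $-301$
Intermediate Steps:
$D{\left(G,a \right)} = - \frac{3}{2}$ ($D{\left(G,a \right)} = \frac{1}{2} \left(-3\right) = - \frac{3}{2}$)
$Q{\left(t \right)} = -10$ ($Q{\left(t \right)} = -4 - 6 = -10$)
$u{\left(y \right)} = -13$ ($u{\left(y \right)} = 2 \left(- \frac{3}{2}\right) - 10 = -3 - 10 = -13$)
$7 \left(u{\left(R{\left(0,6 \right)} L{\left(-2,l \right)} \right)} - 30\right) = 7 \left(-13 - 30\right) = 7 \left(-43\right) = -301$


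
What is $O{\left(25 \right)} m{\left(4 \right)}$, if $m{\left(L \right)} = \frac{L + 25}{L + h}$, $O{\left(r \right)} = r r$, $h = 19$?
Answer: $\frac{18125}{23} \approx 788.04$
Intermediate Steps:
$O{\left(r \right)} = r^{2}$
$m{\left(L \right)} = \frac{25 + L}{19 + L}$ ($m{\left(L \right)} = \frac{L + 25}{L + 19} = \frac{25 + L}{19 + L}$)
$O{\left(25 \right)} m{\left(4 \right)} = 25^{2} \frac{25 + 4}{19 + 4} = 625 \cdot \frac{1}{23} \cdot 29 = 625 \cdot \frac{29}{23} = \frac{18125}{23}$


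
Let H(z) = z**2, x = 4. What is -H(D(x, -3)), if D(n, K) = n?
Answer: -16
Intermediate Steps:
-H(D(x, -3)) = -1*4**2 = -1*16 = -16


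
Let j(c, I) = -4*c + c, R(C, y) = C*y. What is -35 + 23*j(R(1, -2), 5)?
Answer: 103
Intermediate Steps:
j(c, I) = -3*c
-35 + 23*j(R(1, -2), 5) = -35 + 23*(-3*(-2)) = -35 + 23*6 = -35 + 138 = 103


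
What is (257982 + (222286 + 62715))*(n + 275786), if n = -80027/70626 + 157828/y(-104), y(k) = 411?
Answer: 6122063039651531/40826 ≈ 1.4996e+11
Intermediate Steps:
n = 15631321/40826 (n = -80027/70626 + 157828/411 = -80027*1/70626 + 157828*(1/411) = -1013/894 + 157828/411 = 15631321/40826 ≈ 382.88)
(257982 + (222286 + 62715))*(n + 275786) = (257982 + (222286 + 62715))*(15631321/40826 + 275786) = (257982 + 285001)*(11274870557/40826) = 542983*(11274870557/40826) = 6122063039651531/40826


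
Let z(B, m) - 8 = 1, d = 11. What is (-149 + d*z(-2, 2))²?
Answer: 2500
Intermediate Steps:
z(B, m) = 9 (z(B, m) = 8 + 1 = 9)
(-149 + d*z(-2, 2))² = (-149 + 11*9)² = (-149 + 99)² = (-50)² = 2500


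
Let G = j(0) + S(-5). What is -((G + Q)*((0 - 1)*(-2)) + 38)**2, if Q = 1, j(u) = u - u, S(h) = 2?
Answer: -1936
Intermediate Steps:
j(u) = 0
G = 2 (G = 0 + 2 = 2)
-((G + Q)*((0 - 1)*(-2)) + 38)**2 = -((2 + 1)*((0 - 1)*(-2)) + 38)**2 = -(3*(-1*(-2)) + 38)**2 = -(3*2 + 38)**2 = -(6 + 38)**2 = -1*44**2 = -1*1936 = -1936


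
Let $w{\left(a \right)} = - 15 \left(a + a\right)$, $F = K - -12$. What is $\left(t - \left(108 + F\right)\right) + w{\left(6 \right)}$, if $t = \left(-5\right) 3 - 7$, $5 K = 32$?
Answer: $- \frac{1642}{5} \approx -328.4$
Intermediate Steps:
$K = \frac{32}{5}$ ($K = \frac{1}{5} \cdot 32 = \frac{32}{5} \approx 6.4$)
$F = \frac{92}{5}$ ($F = \frac{32}{5} - -12 = \frac{32}{5} + 12 = \frac{92}{5} \approx 18.4$)
$w{\left(a \right)} = - 30 a$ ($w{\left(a \right)} = - 15 \cdot 2 a = - 30 a$)
$t = -22$ ($t = -15 - 7 = -22$)
$\left(t - \left(108 + F\right)\right) + w{\left(6 \right)} = \left(-22 - \left(108 + \frac{92}{5}\right)\right) - 180 = \left(-22 - \frac{632}{5}\right) - 180 = - \frac{742}{5} - 180 = - \frac{1642}{5}$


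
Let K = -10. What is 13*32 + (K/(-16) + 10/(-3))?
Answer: 9919/24 ≈ 413.29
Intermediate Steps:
13*32 + (K/(-16) + 10/(-3)) = 13*32 + (-10/(-16) + 10/(-3)) = 416 + (-10*(-1/16) + 10*(-1/3)) = 416 + (5/8 - 10/3) = 416 - 65/24 = 9919/24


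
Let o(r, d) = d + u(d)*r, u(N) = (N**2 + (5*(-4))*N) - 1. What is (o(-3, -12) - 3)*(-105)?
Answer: 122220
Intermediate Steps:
u(N) = -1 + N**2 - 20*N (u(N) = (N**2 - 20*N) - 1 = -1 + N**2 - 20*N)
o(r, d) = d + r*(-1 + d**2 - 20*d) (o(r, d) = d + (-1 + d**2 - 20*d)*r = d + r*(-1 + d**2 - 20*d))
(o(-3, -12) - 3)*(-105) = ((-12 - 1*(-3)*(1 - 1*(-12)**2 + 20*(-12))) - 3)*(-105) = ((-12 - 1*(-3)*(1 - 1*144 - 240)) - 3)*(-105) = ((-12 - 1*(-3)*(1 - 144 - 240)) - 3)*(-105) = ((-12 - 1*(-3)*(-383)) - 3)*(-105) = ((-12 - 1149) - 3)*(-105) = (-1161 - 3)*(-105) = -1164*(-105) = 122220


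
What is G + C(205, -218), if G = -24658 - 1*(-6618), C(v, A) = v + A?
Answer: -18053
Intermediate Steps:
C(v, A) = A + v
G = -18040 (G = -24658 + 6618 = -18040)
G + C(205, -218) = -18040 + (-218 + 205) = -18040 - 13 = -18053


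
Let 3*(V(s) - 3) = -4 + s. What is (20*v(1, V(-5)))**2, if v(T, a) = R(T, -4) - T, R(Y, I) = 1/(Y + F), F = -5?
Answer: 625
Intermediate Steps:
R(Y, I) = 1/(-5 + Y) (R(Y, I) = 1/(Y - 5) = 1/(-5 + Y))
V(s) = 5/3 + s/3 (V(s) = 3 + (-4 + s)/3 = 3 + (-4/3 + s/3) = 5/3 + s/3)
v(T, a) = 1/(-5 + T) - T
(20*v(1, V(-5)))**2 = (20*((1 - 1*1*(-5 + 1))/(-5 + 1)))**2 = (20*((1 - 1*1*(-4))/(-4)))**2 = (20*(-(1 + 4)/4))**2 = (20*(-1/4*5))**2 = (20*(-5/4))**2 = (-25)**2 = 625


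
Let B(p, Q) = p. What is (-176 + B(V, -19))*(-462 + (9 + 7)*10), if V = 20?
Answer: 47112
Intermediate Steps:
(-176 + B(V, -19))*(-462 + (9 + 7)*10) = (-176 + 20)*(-462 + (9 + 7)*10) = -156*(-462 + 16*10) = -156*(-462 + 160) = -156*(-302) = 47112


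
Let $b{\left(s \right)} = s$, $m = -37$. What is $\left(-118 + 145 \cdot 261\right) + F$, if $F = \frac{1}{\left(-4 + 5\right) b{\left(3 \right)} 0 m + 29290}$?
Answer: $\frac{1105023831}{29290} \approx 37727.0$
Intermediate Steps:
$F = \frac{1}{29290}$ ($F = \frac{1}{\left(-4 + 5\right) 3 \cdot 0 \left(-37\right) + 29290} = \frac{1}{1 \cdot 3 \cdot 0 \left(-37\right) + 29290} = \frac{1}{3 \cdot 0 \left(-37\right) + 29290} = \frac{1}{0 \left(-37\right) + 29290} = \frac{1}{0 + 29290} = \frac{1}{29290} \approx 3.4141 \cdot 10^{-5}$)
$\left(-118 + 145 \cdot 261\right) + F = \left(-118 + 145 \cdot 261\right) + \frac{1}{29290} = \left(-118 + 37845\right) + \frac{1}{29290} = 37727 + \frac{1}{29290} = \frac{1105023831}{29290}$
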